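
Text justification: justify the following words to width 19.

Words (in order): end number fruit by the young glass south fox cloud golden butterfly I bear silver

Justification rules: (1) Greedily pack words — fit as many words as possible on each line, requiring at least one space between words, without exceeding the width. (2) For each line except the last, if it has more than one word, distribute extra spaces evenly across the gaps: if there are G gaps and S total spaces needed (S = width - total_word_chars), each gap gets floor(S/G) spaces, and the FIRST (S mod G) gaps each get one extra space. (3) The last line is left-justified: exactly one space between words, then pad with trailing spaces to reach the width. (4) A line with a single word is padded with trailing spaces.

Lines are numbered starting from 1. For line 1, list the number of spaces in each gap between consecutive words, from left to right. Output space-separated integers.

Line 1: ['end', 'number', 'fruit', 'by'] (min_width=19, slack=0)
Line 2: ['the', 'young', 'glass'] (min_width=15, slack=4)
Line 3: ['south', 'fox', 'cloud'] (min_width=15, slack=4)
Line 4: ['golden', 'butterfly', 'I'] (min_width=18, slack=1)
Line 5: ['bear', 'silver'] (min_width=11, slack=8)

Answer: 1 1 1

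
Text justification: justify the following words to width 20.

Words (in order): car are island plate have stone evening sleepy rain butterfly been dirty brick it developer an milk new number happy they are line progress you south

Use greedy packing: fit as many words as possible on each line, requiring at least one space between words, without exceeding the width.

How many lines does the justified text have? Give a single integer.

Answer: 8

Derivation:
Line 1: ['car', 'are', 'island', 'plate'] (min_width=20, slack=0)
Line 2: ['have', 'stone', 'evening'] (min_width=18, slack=2)
Line 3: ['sleepy', 'rain'] (min_width=11, slack=9)
Line 4: ['butterfly', 'been', 'dirty'] (min_width=20, slack=0)
Line 5: ['brick', 'it', 'developer'] (min_width=18, slack=2)
Line 6: ['an', 'milk', 'new', 'number'] (min_width=18, slack=2)
Line 7: ['happy', 'they', 'are', 'line'] (min_width=19, slack=1)
Line 8: ['progress', 'you', 'south'] (min_width=18, slack=2)
Total lines: 8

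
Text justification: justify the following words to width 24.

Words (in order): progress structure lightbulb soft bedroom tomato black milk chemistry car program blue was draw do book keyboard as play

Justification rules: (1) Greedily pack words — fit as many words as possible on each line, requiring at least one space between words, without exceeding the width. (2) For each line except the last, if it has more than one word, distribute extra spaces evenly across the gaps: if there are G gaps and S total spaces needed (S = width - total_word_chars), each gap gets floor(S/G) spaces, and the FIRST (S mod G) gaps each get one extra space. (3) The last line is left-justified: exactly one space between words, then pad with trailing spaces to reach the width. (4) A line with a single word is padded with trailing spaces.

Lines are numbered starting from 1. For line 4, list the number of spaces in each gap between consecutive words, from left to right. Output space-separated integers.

Answer: 3 2

Derivation:
Line 1: ['progress', 'structure'] (min_width=18, slack=6)
Line 2: ['lightbulb', 'soft', 'bedroom'] (min_width=22, slack=2)
Line 3: ['tomato', 'black', 'milk'] (min_width=17, slack=7)
Line 4: ['chemistry', 'car', 'program'] (min_width=21, slack=3)
Line 5: ['blue', 'was', 'draw', 'do', 'book'] (min_width=21, slack=3)
Line 6: ['keyboard', 'as', 'play'] (min_width=16, slack=8)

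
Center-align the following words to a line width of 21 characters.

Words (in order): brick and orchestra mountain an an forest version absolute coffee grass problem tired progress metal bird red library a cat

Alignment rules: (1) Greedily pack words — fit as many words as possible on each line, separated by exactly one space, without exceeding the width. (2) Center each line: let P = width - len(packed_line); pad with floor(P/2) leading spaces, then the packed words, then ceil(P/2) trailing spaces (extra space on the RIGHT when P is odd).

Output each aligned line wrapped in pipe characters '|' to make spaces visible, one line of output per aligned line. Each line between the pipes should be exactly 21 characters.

Line 1: ['brick', 'and', 'orchestra'] (min_width=19, slack=2)
Line 2: ['mountain', 'an', 'an', 'forest'] (min_width=21, slack=0)
Line 3: ['version', 'absolute'] (min_width=16, slack=5)
Line 4: ['coffee', 'grass', 'problem'] (min_width=20, slack=1)
Line 5: ['tired', 'progress', 'metal'] (min_width=20, slack=1)
Line 6: ['bird', 'red', 'library', 'a'] (min_width=18, slack=3)
Line 7: ['cat'] (min_width=3, slack=18)

Answer: | brick and orchestra |
|mountain an an forest|
|  version absolute   |
|coffee grass problem |
|tired progress metal |
| bird red library a  |
|         cat         |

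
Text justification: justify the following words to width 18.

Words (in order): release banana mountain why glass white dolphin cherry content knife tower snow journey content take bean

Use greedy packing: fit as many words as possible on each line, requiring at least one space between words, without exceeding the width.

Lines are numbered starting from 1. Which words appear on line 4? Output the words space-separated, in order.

Line 1: ['release', 'banana'] (min_width=14, slack=4)
Line 2: ['mountain', 'why', 'glass'] (min_width=18, slack=0)
Line 3: ['white', 'dolphin'] (min_width=13, slack=5)
Line 4: ['cherry', 'content'] (min_width=14, slack=4)
Line 5: ['knife', 'tower', 'snow'] (min_width=16, slack=2)
Line 6: ['journey', 'content'] (min_width=15, slack=3)
Line 7: ['take', 'bean'] (min_width=9, slack=9)

Answer: cherry content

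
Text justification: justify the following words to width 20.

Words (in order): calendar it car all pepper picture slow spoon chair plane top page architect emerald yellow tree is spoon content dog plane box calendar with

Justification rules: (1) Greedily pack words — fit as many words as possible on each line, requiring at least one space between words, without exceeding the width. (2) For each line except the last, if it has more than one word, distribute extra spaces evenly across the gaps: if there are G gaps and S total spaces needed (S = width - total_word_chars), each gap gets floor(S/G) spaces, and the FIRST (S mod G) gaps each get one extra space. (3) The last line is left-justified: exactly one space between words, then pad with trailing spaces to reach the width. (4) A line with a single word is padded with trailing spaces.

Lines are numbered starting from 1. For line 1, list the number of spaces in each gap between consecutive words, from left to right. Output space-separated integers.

Answer: 2 1 1

Derivation:
Line 1: ['calendar', 'it', 'car', 'all'] (min_width=19, slack=1)
Line 2: ['pepper', 'picture', 'slow'] (min_width=19, slack=1)
Line 3: ['spoon', 'chair', 'plane'] (min_width=17, slack=3)
Line 4: ['top', 'page', 'architect'] (min_width=18, slack=2)
Line 5: ['emerald', 'yellow', 'tree'] (min_width=19, slack=1)
Line 6: ['is', 'spoon', 'content', 'dog'] (min_width=20, slack=0)
Line 7: ['plane', 'box', 'calendar'] (min_width=18, slack=2)
Line 8: ['with'] (min_width=4, slack=16)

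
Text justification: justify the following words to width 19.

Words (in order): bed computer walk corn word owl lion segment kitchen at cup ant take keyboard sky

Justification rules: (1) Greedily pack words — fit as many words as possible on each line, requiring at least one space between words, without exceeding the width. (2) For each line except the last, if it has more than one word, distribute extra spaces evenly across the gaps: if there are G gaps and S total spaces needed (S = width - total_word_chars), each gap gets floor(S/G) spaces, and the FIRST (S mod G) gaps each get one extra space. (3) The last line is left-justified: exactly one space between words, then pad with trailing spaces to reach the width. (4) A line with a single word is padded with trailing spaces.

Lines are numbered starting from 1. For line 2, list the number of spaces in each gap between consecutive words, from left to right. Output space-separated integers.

Answer: 2 1 1

Derivation:
Line 1: ['bed', 'computer', 'walk'] (min_width=17, slack=2)
Line 2: ['corn', 'word', 'owl', 'lion'] (min_width=18, slack=1)
Line 3: ['segment', 'kitchen', 'at'] (min_width=18, slack=1)
Line 4: ['cup', 'ant', 'take'] (min_width=12, slack=7)
Line 5: ['keyboard', 'sky'] (min_width=12, slack=7)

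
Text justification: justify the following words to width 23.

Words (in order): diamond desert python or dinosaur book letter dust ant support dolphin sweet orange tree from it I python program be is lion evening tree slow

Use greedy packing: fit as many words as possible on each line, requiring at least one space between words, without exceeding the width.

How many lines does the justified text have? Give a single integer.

Answer: 7

Derivation:
Line 1: ['diamond', 'desert', 'python'] (min_width=21, slack=2)
Line 2: ['or', 'dinosaur', 'book', 'letter'] (min_width=23, slack=0)
Line 3: ['dust', 'ant', 'support'] (min_width=16, slack=7)
Line 4: ['dolphin', 'sweet', 'orange'] (min_width=20, slack=3)
Line 5: ['tree', 'from', 'it', 'I', 'python'] (min_width=21, slack=2)
Line 6: ['program', 'be', 'is', 'lion'] (min_width=18, slack=5)
Line 7: ['evening', 'tree', 'slow'] (min_width=17, slack=6)
Total lines: 7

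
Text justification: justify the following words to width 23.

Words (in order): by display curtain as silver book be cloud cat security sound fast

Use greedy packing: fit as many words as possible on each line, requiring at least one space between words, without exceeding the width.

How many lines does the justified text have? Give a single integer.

Answer: 3

Derivation:
Line 1: ['by', 'display', 'curtain', 'as'] (min_width=21, slack=2)
Line 2: ['silver', 'book', 'be', 'cloud'] (min_width=20, slack=3)
Line 3: ['cat', 'security', 'sound', 'fast'] (min_width=23, slack=0)
Total lines: 3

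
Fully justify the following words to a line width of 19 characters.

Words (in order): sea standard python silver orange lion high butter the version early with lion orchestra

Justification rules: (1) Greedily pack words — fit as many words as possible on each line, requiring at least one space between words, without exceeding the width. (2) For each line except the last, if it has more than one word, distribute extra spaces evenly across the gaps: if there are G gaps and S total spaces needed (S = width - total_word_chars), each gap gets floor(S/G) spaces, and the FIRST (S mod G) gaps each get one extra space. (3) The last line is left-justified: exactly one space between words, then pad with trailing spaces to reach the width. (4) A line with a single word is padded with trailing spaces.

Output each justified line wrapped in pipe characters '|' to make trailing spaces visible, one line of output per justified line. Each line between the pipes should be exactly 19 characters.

Answer: |sea standard python|
|silver  orange lion|
|high   butter   the|
|version  early with|
|lion orchestra     |

Derivation:
Line 1: ['sea', 'standard', 'python'] (min_width=19, slack=0)
Line 2: ['silver', 'orange', 'lion'] (min_width=18, slack=1)
Line 3: ['high', 'butter', 'the'] (min_width=15, slack=4)
Line 4: ['version', 'early', 'with'] (min_width=18, slack=1)
Line 5: ['lion', 'orchestra'] (min_width=14, slack=5)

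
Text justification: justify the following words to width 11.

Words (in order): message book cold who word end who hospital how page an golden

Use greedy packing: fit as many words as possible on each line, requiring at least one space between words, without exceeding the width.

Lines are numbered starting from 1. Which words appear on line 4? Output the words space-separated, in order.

Line 1: ['message'] (min_width=7, slack=4)
Line 2: ['book', 'cold'] (min_width=9, slack=2)
Line 3: ['who', 'word'] (min_width=8, slack=3)
Line 4: ['end', 'who'] (min_width=7, slack=4)
Line 5: ['hospital'] (min_width=8, slack=3)
Line 6: ['how', 'page', 'an'] (min_width=11, slack=0)
Line 7: ['golden'] (min_width=6, slack=5)

Answer: end who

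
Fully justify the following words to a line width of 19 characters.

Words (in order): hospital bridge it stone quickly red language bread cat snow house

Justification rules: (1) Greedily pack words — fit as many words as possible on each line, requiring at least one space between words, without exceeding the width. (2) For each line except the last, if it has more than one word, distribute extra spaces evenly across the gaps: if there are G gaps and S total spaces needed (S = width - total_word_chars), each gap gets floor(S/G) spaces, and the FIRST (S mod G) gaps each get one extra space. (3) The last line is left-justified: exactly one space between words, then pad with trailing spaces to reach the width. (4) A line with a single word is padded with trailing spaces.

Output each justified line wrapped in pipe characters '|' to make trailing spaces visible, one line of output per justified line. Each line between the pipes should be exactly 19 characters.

Line 1: ['hospital', 'bridge', 'it'] (min_width=18, slack=1)
Line 2: ['stone', 'quickly', 'red'] (min_width=17, slack=2)
Line 3: ['language', 'bread', 'cat'] (min_width=18, slack=1)
Line 4: ['snow', 'house'] (min_width=10, slack=9)

Answer: |hospital  bridge it|
|stone  quickly  red|
|language  bread cat|
|snow house         |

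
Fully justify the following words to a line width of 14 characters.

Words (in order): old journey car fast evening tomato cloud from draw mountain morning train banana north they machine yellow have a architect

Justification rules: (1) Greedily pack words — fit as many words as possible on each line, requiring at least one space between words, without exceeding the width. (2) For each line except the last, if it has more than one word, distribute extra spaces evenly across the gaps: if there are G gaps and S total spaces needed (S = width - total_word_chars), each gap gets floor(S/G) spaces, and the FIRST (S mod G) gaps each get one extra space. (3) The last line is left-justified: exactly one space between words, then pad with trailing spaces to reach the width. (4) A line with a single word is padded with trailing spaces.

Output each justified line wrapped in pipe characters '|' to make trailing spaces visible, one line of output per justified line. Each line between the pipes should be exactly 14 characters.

Line 1: ['old', 'journey'] (min_width=11, slack=3)
Line 2: ['car', 'fast'] (min_width=8, slack=6)
Line 3: ['evening', 'tomato'] (min_width=14, slack=0)
Line 4: ['cloud', 'from'] (min_width=10, slack=4)
Line 5: ['draw', 'mountain'] (min_width=13, slack=1)
Line 6: ['morning', 'train'] (min_width=13, slack=1)
Line 7: ['banana', 'north'] (min_width=12, slack=2)
Line 8: ['they', 'machine'] (min_width=12, slack=2)
Line 9: ['yellow', 'have', 'a'] (min_width=13, slack=1)
Line 10: ['architect'] (min_width=9, slack=5)

Answer: |old    journey|
|car       fast|
|evening tomato|
|cloud     from|
|draw  mountain|
|morning  train|
|banana   north|
|they   machine|
|yellow  have a|
|architect     |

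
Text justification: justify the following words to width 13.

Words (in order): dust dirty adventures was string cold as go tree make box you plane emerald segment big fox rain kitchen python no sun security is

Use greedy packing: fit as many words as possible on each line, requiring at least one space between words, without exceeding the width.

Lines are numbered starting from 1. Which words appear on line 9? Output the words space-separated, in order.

Answer: fox rain

Derivation:
Line 1: ['dust', 'dirty'] (min_width=10, slack=3)
Line 2: ['adventures'] (min_width=10, slack=3)
Line 3: ['was', 'string'] (min_width=10, slack=3)
Line 4: ['cold', 'as', 'go'] (min_width=10, slack=3)
Line 5: ['tree', 'make', 'box'] (min_width=13, slack=0)
Line 6: ['you', 'plane'] (min_width=9, slack=4)
Line 7: ['emerald'] (min_width=7, slack=6)
Line 8: ['segment', 'big'] (min_width=11, slack=2)
Line 9: ['fox', 'rain'] (min_width=8, slack=5)
Line 10: ['kitchen'] (min_width=7, slack=6)
Line 11: ['python', 'no', 'sun'] (min_width=13, slack=0)
Line 12: ['security', 'is'] (min_width=11, slack=2)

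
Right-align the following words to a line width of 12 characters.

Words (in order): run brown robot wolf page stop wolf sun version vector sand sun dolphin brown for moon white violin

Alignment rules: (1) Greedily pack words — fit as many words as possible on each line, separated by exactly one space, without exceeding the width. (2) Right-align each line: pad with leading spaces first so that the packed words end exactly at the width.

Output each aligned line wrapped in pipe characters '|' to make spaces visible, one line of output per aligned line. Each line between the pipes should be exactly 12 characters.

Answer: |   run brown|
|  robot wolf|
|   page stop|
|    wolf sun|
|     version|
| vector sand|
| sun dolphin|
|   brown for|
|  moon white|
|      violin|

Derivation:
Line 1: ['run', 'brown'] (min_width=9, slack=3)
Line 2: ['robot', 'wolf'] (min_width=10, slack=2)
Line 3: ['page', 'stop'] (min_width=9, slack=3)
Line 4: ['wolf', 'sun'] (min_width=8, slack=4)
Line 5: ['version'] (min_width=7, slack=5)
Line 6: ['vector', 'sand'] (min_width=11, slack=1)
Line 7: ['sun', 'dolphin'] (min_width=11, slack=1)
Line 8: ['brown', 'for'] (min_width=9, slack=3)
Line 9: ['moon', 'white'] (min_width=10, slack=2)
Line 10: ['violin'] (min_width=6, slack=6)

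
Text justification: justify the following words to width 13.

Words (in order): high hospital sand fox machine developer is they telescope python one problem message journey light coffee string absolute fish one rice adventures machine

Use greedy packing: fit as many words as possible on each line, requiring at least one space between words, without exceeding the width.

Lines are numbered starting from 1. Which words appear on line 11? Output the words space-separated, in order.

Answer: coffee string

Derivation:
Line 1: ['high', 'hospital'] (min_width=13, slack=0)
Line 2: ['sand', 'fox'] (min_width=8, slack=5)
Line 3: ['machine'] (min_width=7, slack=6)
Line 4: ['developer', 'is'] (min_width=12, slack=1)
Line 5: ['they'] (min_width=4, slack=9)
Line 6: ['telescope'] (min_width=9, slack=4)
Line 7: ['python', 'one'] (min_width=10, slack=3)
Line 8: ['problem'] (min_width=7, slack=6)
Line 9: ['message'] (min_width=7, slack=6)
Line 10: ['journey', 'light'] (min_width=13, slack=0)
Line 11: ['coffee', 'string'] (min_width=13, slack=0)
Line 12: ['absolute', 'fish'] (min_width=13, slack=0)
Line 13: ['one', 'rice'] (min_width=8, slack=5)
Line 14: ['adventures'] (min_width=10, slack=3)
Line 15: ['machine'] (min_width=7, slack=6)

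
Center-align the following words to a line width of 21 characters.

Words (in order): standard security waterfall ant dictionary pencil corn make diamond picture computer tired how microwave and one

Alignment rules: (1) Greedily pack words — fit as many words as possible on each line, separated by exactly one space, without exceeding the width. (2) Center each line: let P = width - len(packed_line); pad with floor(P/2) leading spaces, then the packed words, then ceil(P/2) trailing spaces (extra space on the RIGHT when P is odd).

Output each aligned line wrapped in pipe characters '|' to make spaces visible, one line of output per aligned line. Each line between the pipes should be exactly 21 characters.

Answer: |  standard security  |
|    waterfall ant    |
|  dictionary pencil  |
|  corn make diamond  |
|  picture computer   |
| tired how microwave |
|       and one       |

Derivation:
Line 1: ['standard', 'security'] (min_width=17, slack=4)
Line 2: ['waterfall', 'ant'] (min_width=13, slack=8)
Line 3: ['dictionary', 'pencil'] (min_width=17, slack=4)
Line 4: ['corn', 'make', 'diamond'] (min_width=17, slack=4)
Line 5: ['picture', 'computer'] (min_width=16, slack=5)
Line 6: ['tired', 'how', 'microwave'] (min_width=19, slack=2)
Line 7: ['and', 'one'] (min_width=7, slack=14)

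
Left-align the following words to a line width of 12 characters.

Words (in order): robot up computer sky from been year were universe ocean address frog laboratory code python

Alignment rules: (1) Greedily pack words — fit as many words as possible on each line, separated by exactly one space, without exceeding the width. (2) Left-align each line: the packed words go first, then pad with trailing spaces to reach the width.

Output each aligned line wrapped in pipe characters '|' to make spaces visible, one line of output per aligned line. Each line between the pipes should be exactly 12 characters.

Answer: |robot up    |
|computer sky|
|from been   |
|year were   |
|universe    |
|ocean       |
|address frog|
|laboratory  |
|code python |

Derivation:
Line 1: ['robot', 'up'] (min_width=8, slack=4)
Line 2: ['computer', 'sky'] (min_width=12, slack=0)
Line 3: ['from', 'been'] (min_width=9, slack=3)
Line 4: ['year', 'were'] (min_width=9, slack=3)
Line 5: ['universe'] (min_width=8, slack=4)
Line 6: ['ocean'] (min_width=5, slack=7)
Line 7: ['address', 'frog'] (min_width=12, slack=0)
Line 8: ['laboratory'] (min_width=10, slack=2)
Line 9: ['code', 'python'] (min_width=11, slack=1)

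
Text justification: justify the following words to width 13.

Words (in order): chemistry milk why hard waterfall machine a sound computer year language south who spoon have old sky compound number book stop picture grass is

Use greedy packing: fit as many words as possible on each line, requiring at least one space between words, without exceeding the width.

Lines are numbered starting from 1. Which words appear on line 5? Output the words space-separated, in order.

Line 1: ['chemistry'] (min_width=9, slack=4)
Line 2: ['milk', 'why', 'hard'] (min_width=13, slack=0)
Line 3: ['waterfall'] (min_width=9, slack=4)
Line 4: ['machine', 'a'] (min_width=9, slack=4)
Line 5: ['sound'] (min_width=5, slack=8)
Line 6: ['computer', 'year'] (min_width=13, slack=0)
Line 7: ['language'] (min_width=8, slack=5)
Line 8: ['south', 'who'] (min_width=9, slack=4)
Line 9: ['spoon', 'have'] (min_width=10, slack=3)
Line 10: ['old', 'sky'] (min_width=7, slack=6)
Line 11: ['compound'] (min_width=8, slack=5)
Line 12: ['number', 'book'] (min_width=11, slack=2)
Line 13: ['stop', 'picture'] (min_width=12, slack=1)
Line 14: ['grass', 'is'] (min_width=8, slack=5)

Answer: sound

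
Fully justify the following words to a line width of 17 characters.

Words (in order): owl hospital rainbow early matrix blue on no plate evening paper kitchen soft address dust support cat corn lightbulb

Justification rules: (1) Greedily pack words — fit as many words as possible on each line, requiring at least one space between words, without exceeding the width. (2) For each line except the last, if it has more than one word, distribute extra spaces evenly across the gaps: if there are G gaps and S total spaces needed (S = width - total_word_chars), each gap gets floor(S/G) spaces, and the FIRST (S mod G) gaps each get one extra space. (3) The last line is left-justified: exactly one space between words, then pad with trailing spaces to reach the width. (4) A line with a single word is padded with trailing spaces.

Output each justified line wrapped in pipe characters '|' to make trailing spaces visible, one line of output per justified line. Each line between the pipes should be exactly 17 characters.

Answer: |owl      hospital|
|rainbow     early|
|matrix blue on no|
|plate     evening|
|paper     kitchen|
|soft address dust|
|support  cat corn|
|lightbulb        |

Derivation:
Line 1: ['owl', 'hospital'] (min_width=12, slack=5)
Line 2: ['rainbow', 'early'] (min_width=13, slack=4)
Line 3: ['matrix', 'blue', 'on', 'no'] (min_width=17, slack=0)
Line 4: ['plate', 'evening'] (min_width=13, slack=4)
Line 5: ['paper', 'kitchen'] (min_width=13, slack=4)
Line 6: ['soft', 'address', 'dust'] (min_width=17, slack=0)
Line 7: ['support', 'cat', 'corn'] (min_width=16, slack=1)
Line 8: ['lightbulb'] (min_width=9, slack=8)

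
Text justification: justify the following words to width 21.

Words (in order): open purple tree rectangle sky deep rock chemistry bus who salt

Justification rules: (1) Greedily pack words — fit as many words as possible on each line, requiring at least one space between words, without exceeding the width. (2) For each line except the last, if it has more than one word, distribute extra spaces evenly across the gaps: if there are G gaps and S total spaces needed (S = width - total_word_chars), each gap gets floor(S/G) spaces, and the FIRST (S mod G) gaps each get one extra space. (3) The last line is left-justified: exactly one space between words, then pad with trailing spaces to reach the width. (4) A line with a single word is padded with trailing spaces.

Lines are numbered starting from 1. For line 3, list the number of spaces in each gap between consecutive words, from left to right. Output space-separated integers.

Line 1: ['open', 'purple', 'tree'] (min_width=16, slack=5)
Line 2: ['rectangle', 'sky', 'deep'] (min_width=18, slack=3)
Line 3: ['rock', 'chemistry', 'bus'] (min_width=18, slack=3)
Line 4: ['who', 'salt'] (min_width=8, slack=13)

Answer: 3 2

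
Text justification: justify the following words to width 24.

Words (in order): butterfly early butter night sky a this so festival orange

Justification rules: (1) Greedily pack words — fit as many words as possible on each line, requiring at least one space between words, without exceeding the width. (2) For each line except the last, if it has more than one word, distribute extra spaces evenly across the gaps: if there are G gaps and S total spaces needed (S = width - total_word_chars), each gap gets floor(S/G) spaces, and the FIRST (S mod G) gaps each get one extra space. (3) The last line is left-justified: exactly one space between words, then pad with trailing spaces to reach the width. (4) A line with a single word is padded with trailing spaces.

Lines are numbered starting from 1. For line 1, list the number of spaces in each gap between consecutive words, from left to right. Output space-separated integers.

Answer: 2 2

Derivation:
Line 1: ['butterfly', 'early', 'butter'] (min_width=22, slack=2)
Line 2: ['night', 'sky', 'a', 'this', 'so'] (min_width=19, slack=5)
Line 3: ['festival', 'orange'] (min_width=15, slack=9)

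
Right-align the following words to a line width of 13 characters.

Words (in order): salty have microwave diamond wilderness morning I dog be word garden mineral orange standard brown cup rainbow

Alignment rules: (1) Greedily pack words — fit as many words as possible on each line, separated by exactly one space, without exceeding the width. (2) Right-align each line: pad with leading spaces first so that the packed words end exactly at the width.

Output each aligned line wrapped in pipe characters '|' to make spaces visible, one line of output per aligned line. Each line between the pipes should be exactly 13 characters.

Answer: |   salty have|
|    microwave|
|      diamond|
|   wilderness|
|morning I dog|
|      be word|
|       garden|
|      mineral|
|       orange|
|     standard|
|    brown cup|
|      rainbow|

Derivation:
Line 1: ['salty', 'have'] (min_width=10, slack=3)
Line 2: ['microwave'] (min_width=9, slack=4)
Line 3: ['diamond'] (min_width=7, slack=6)
Line 4: ['wilderness'] (min_width=10, slack=3)
Line 5: ['morning', 'I', 'dog'] (min_width=13, slack=0)
Line 6: ['be', 'word'] (min_width=7, slack=6)
Line 7: ['garden'] (min_width=6, slack=7)
Line 8: ['mineral'] (min_width=7, slack=6)
Line 9: ['orange'] (min_width=6, slack=7)
Line 10: ['standard'] (min_width=8, slack=5)
Line 11: ['brown', 'cup'] (min_width=9, slack=4)
Line 12: ['rainbow'] (min_width=7, slack=6)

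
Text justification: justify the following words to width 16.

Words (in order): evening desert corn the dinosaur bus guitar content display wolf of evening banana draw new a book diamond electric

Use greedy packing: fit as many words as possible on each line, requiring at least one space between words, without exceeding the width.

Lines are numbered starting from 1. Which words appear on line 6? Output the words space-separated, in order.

Line 1: ['evening', 'desert'] (min_width=14, slack=2)
Line 2: ['corn', 'the'] (min_width=8, slack=8)
Line 3: ['dinosaur', 'bus'] (min_width=12, slack=4)
Line 4: ['guitar', 'content'] (min_width=14, slack=2)
Line 5: ['display', 'wolf', 'of'] (min_width=15, slack=1)
Line 6: ['evening', 'banana'] (min_width=14, slack=2)
Line 7: ['draw', 'new', 'a', 'book'] (min_width=15, slack=1)
Line 8: ['diamond', 'electric'] (min_width=16, slack=0)

Answer: evening banana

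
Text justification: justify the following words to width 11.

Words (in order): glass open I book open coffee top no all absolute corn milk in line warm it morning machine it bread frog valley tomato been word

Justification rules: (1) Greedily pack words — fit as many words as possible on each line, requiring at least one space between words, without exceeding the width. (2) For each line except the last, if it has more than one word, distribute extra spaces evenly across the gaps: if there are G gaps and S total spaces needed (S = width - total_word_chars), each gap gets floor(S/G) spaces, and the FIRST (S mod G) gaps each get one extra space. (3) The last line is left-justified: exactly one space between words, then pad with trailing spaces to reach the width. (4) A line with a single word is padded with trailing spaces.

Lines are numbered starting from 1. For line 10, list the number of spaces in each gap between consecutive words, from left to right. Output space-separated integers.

Line 1: ['glass', 'open'] (min_width=10, slack=1)
Line 2: ['I', 'book', 'open'] (min_width=11, slack=0)
Line 3: ['coffee', 'top'] (min_width=10, slack=1)
Line 4: ['no', 'all'] (min_width=6, slack=5)
Line 5: ['absolute'] (min_width=8, slack=3)
Line 6: ['corn', 'milk'] (min_width=9, slack=2)
Line 7: ['in', 'line'] (min_width=7, slack=4)
Line 8: ['warm', 'it'] (min_width=7, slack=4)
Line 9: ['morning'] (min_width=7, slack=4)
Line 10: ['machine', 'it'] (min_width=10, slack=1)
Line 11: ['bread', 'frog'] (min_width=10, slack=1)
Line 12: ['valley'] (min_width=6, slack=5)
Line 13: ['tomato', 'been'] (min_width=11, slack=0)
Line 14: ['word'] (min_width=4, slack=7)

Answer: 2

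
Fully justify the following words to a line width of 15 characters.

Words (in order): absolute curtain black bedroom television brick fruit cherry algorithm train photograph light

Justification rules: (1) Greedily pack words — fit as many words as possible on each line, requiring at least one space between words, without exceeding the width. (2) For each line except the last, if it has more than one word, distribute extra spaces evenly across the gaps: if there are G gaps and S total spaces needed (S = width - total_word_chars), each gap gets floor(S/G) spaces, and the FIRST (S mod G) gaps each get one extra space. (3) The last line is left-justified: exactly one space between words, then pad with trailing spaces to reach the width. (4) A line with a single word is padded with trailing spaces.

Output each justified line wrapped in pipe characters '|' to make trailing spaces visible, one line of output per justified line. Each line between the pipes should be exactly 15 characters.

Line 1: ['absolute'] (min_width=8, slack=7)
Line 2: ['curtain', 'black'] (min_width=13, slack=2)
Line 3: ['bedroom'] (min_width=7, slack=8)
Line 4: ['television'] (min_width=10, slack=5)
Line 5: ['brick', 'fruit'] (min_width=11, slack=4)
Line 6: ['cherry'] (min_width=6, slack=9)
Line 7: ['algorithm', 'train'] (min_width=15, slack=0)
Line 8: ['photograph'] (min_width=10, slack=5)
Line 9: ['light'] (min_width=5, slack=10)

Answer: |absolute       |
|curtain   black|
|bedroom        |
|television     |
|brick     fruit|
|cherry         |
|algorithm train|
|photograph     |
|light          |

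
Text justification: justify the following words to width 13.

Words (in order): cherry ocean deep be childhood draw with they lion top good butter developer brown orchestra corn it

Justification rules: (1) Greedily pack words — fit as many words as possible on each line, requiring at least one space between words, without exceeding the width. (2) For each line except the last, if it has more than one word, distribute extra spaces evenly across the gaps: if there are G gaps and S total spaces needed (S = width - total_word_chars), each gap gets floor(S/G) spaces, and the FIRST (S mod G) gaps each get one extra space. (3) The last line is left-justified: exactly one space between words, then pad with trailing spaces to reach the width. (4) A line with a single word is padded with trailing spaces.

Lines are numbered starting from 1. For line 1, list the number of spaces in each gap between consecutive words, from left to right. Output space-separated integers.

Answer: 2

Derivation:
Line 1: ['cherry', 'ocean'] (min_width=12, slack=1)
Line 2: ['deep', 'be'] (min_width=7, slack=6)
Line 3: ['childhood'] (min_width=9, slack=4)
Line 4: ['draw', 'with'] (min_width=9, slack=4)
Line 5: ['they', 'lion', 'top'] (min_width=13, slack=0)
Line 6: ['good', 'butter'] (min_width=11, slack=2)
Line 7: ['developer'] (min_width=9, slack=4)
Line 8: ['brown'] (min_width=5, slack=8)
Line 9: ['orchestra'] (min_width=9, slack=4)
Line 10: ['corn', 'it'] (min_width=7, slack=6)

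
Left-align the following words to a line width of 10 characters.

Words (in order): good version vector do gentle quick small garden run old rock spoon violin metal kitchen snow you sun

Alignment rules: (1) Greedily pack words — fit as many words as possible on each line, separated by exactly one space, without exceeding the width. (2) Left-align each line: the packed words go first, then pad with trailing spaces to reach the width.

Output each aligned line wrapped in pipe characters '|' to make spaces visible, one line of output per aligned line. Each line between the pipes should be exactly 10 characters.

Answer: |good      |
|version   |
|vector do |
|gentle    |
|quick     |
|small     |
|garden run|
|old rock  |
|spoon     |
|violin    |
|metal     |
|kitchen   |
|snow you  |
|sun       |

Derivation:
Line 1: ['good'] (min_width=4, slack=6)
Line 2: ['version'] (min_width=7, slack=3)
Line 3: ['vector', 'do'] (min_width=9, slack=1)
Line 4: ['gentle'] (min_width=6, slack=4)
Line 5: ['quick'] (min_width=5, slack=5)
Line 6: ['small'] (min_width=5, slack=5)
Line 7: ['garden', 'run'] (min_width=10, slack=0)
Line 8: ['old', 'rock'] (min_width=8, slack=2)
Line 9: ['spoon'] (min_width=5, slack=5)
Line 10: ['violin'] (min_width=6, slack=4)
Line 11: ['metal'] (min_width=5, slack=5)
Line 12: ['kitchen'] (min_width=7, slack=3)
Line 13: ['snow', 'you'] (min_width=8, slack=2)
Line 14: ['sun'] (min_width=3, slack=7)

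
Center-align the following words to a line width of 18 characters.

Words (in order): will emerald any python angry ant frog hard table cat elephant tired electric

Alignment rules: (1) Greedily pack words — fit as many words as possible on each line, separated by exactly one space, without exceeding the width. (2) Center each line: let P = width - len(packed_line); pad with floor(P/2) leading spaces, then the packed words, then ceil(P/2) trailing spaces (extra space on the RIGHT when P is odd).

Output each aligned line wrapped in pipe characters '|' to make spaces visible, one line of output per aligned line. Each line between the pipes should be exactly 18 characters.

Answer: | will emerald any |
| python angry ant |
| frog hard table  |
|cat elephant tired|
|     electric     |

Derivation:
Line 1: ['will', 'emerald', 'any'] (min_width=16, slack=2)
Line 2: ['python', 'angry', 'ant'] (min_width=16, slack=2)
Line 3: ['frog', 'hard', 'table'] (min_width=15, slack=3)
Line 4: ['cat', 'elephant', 'tired'] (min_width=18, slack=0)
Line 5: ['electric'] (min_width=8, slack=10)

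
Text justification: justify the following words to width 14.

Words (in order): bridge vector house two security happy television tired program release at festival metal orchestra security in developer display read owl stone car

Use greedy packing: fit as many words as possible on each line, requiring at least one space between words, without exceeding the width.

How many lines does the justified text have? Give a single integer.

Line 1: ['bridge', 'vector'] (min_width=13, slack=1)
Line 2: ['house', 'two'] (min_width=9, slack=5)
Line 3: ['security', 'happy'] (min_width=14, slack=0)
Line 4: ['television'] (min_width=10, slack=4)
Line 5: ['tired', 'program'] (min_width=13, slack=1)
Line 6: ['release', 'at'] (min_width=10, slack=4)
Line 7: ['festival', 'metal'] (min_width=14, slack=0)
Line 8: ['orchestra'] (min_width=9, slack=5)
Line 9: ['security', 'in'] (min_width=11, slack=3)
Line 10: ['developer'] (min_width=9, slack=5)
Line 11: ['display', 'read'] (min_width=12, slack=2)
Line 12: ['owl', 'stone', 'car'] (min_width=13, slack=1)
Total lines: 12

Answer: 12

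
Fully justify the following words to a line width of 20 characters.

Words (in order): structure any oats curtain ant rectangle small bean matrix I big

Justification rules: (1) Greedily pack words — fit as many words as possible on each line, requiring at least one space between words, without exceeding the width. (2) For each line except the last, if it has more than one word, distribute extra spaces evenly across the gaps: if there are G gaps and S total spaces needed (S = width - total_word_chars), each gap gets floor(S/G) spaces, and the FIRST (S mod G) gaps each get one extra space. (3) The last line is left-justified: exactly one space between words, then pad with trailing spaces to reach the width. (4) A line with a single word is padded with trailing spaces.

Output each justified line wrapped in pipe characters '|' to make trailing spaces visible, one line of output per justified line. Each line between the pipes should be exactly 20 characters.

Line 1: ['structure', 'any', 'oats'] (min_width=18, slack=2)
Line 2: ['curtain', 'ant'] (min_width=11, slack=9)
Line 3: ['rectangle', 'small', 'bean'] (min_width=20, slack=0)
Line 4: ['matrix', 'I', 'big'] (min_width=12, slack=8)

Answer: |structure  any  oats|
|curtain          ant|
|rectangle small bean|
|matrix I big        |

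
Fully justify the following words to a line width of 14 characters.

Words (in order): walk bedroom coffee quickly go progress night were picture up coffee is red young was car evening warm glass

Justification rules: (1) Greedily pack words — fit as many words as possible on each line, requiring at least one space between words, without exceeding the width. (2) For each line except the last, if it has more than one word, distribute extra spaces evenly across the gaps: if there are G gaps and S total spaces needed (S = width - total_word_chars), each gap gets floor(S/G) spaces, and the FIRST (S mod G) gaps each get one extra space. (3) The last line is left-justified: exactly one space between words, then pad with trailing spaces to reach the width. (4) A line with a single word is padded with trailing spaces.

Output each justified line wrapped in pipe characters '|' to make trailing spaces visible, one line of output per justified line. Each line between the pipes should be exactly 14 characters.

Line 1: ['walk', 'bedroom'] (min_width=12, slack=2)
Line 2: ['coffee', 'quickly'] (min_width=14, slack=0)
Line 3: ['go', 'progress'] (min_width=11, slack=3)
Line 4: ['night', 'were'] (min_width=10, slack=4)
Line 5: ['picture', 'up'] (min_width=10, slack=4)
Line 6: ['coffee', 'is', 'red'] (min_width=13, slack=1)
Line 7: ['young', 'was', 'car'] (min_width=13, slack=1)
Line 8: ['evening', 'warm'] (min_width=12, slack=2)
Line 9: ['glass'] (min_width=5, slack=9)

Answer: |walk   bedroom|
|coffee quickly|
|go    progress|
|night     were|
|picture     up|
|coffee  is red|
|young  was car|
|evening   warm|
|glass         |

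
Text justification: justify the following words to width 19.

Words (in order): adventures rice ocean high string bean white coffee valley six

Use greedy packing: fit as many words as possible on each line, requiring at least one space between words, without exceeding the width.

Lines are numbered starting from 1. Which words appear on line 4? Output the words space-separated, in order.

Answer: valley six

Derivation:
Line 1: ['adventures', 'rice'] (min_width=15, slack=4)
Line 2: ['ocean', 'high', 'string'] (min_width=17, slack=2)
Line 3: ['bean', 'white', 'coffee'] (min_width=17, slack=2)
Line 4: ['valley', 'six'] (min_width=10, slack=9)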